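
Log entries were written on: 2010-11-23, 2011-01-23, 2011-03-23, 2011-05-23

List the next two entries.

2011-07-23, 2011-09-23

The day-of-month is always 23 (61, 59, 61 days between events).
So this recurs on the 23rd of every 2 months.
Next: July 2011 → 2011-07-23.
Next: September 2011 → 2011-09-23.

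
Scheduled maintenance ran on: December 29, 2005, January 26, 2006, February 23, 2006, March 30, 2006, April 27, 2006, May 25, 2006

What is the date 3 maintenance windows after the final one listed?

August 31, 2006

Every date is a Thursday; gaps 28, 28, 35, 28, 28 days.
Each is the last Thursday of its month (at least one falls on the 29th or later, ruling out '4th Thursday').
Last Thursday of June 2006: June 29, 2006.
July 2006 ends with Thursday July 27, 2006.
August 2006 ends with Thursday August 31, 2006.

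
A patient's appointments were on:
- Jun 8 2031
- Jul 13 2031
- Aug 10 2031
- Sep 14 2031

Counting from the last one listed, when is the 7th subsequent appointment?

Apr 11 2032

All dates are Sundays, 35, 28, 35 days apart.
Specifically, the 2nd Sunday of each month.
2nd Sunday of October 2031: Oct 12 2031.
November 2031 — 2nd Sunday is Nov 9 2031.
December 2031 — 2nd Sunday is Dec 14 2031.
2nd Sunday of January 2032: Jan 11 2032.
2nd Sunday of February 2032: Feb 8 2032.
March 2032 — 2nd Sunday is Mar 14 2032.
April 2032 — 2nd Sunday is Apr 11 2032.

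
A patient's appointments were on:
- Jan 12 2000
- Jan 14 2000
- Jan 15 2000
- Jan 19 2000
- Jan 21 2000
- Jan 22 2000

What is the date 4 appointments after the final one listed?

Feb 2 2000

Gaps: 2, 1, 4, 2, 1 days — not constant, but cyclic with period 3.
The events fall on every Wednesday, Friday and Saturday.
The following Wednesday is Jan 26 2000.
Next Friday: Jan 28 2000.
Next Saturday: Jan 29 2000.
The following Wednesday is Feb 2 2000.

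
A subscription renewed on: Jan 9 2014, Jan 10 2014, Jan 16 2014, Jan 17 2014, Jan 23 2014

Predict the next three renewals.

Gaps: 1, 6, 1, 6 days — not constant, but cyclic with period 2.
The events fall on every Thursday and Friday.
Next Friday: Jan 24 2014.
Next Thursday: Jan 30 2014.
Next Friday: Jan 31 2014.

Jan 24 2014, Jan 30 2014, Jan 31 2014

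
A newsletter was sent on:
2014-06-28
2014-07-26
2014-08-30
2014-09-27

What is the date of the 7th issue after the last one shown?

Every date is a Saturday; gaps 28, 35, 28 days.
Each is the last Saturday of its month (at least one falls on the 29th or later, ruling out '4th Saturday').
October 2014 ends with Saturday 2014-10-25.
Last Saturday of November 2014: 2014-11-29.
December 2014 ends with Saturday 2014-12-27.
January 2015 ends with Saturday 2015-01-31.
Last Saturday of February 2015: 2015-02-28.
Last Saturday of March 2015: 2015-03-28.
Last Saturday of April 2015: 2015-04-25.

2015-04-25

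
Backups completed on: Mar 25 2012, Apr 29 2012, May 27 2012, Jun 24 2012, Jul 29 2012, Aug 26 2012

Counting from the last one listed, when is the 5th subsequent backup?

Jan 27 2013

Every date is a Sunday; gaps 35, 28, 28, 35, 28 days.
Each is the last Sunday of its month (at least one falls on the 29th or later, ruling out '4th Sunday').
September 2012 ends with Sunday Sep 30 2012.
Last Sunday of October 2012: Oct 28 2012.
November 2012 ends with Sunday Nov 25 2012.
December 2012 ends with Sunday Dec 30 2012.
Last Sunday of January 2013: Jan 27 2013.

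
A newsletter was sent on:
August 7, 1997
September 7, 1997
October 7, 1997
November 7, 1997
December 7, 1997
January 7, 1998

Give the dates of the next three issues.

Each date is the 7th; the gaps (31, 30, 31, 30, 31) track the month lengths.
The rule is the 7th of each month.
Next: February 1998 → February 7, 1998.
Next: March 1998 → March 7, 1998.
Next: April 1998 → April 7, 1998.

February 7, 1998; March 7, 1998; April 7, 1998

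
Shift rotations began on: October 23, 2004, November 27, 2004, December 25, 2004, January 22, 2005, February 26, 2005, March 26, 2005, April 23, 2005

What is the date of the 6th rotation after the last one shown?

October 22, 2005

All dates are Saturdays, 35, 28, 28, 35, 28, 28 days apart.
Specifically, the 4th Saturday of each month.
May 2005 — 4th Saturday is May 28, 2005.
June 2005 — 4th Saturday is June 25, 2005.
July 2005 — 4th Saturday is July 23, 2005.
4th Saturday of August 2005: August 27, 2005.
September 2005 — 4th Saturday is September 24, 2005.
4th Saturday of October 2005: October 22, 2005.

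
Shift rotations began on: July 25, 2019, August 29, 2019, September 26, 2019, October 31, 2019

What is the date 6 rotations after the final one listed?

April 30, 2020

All Thursdays; the gaps (35, 28, 35) vary with month length.
This is the last Thursday of each month.
Last Thursday of November 2019: November 28, 2019.
December 2019 ends with Thursday December 26, 2019.
Last Thursday of January 2020: January 30, 2020.
February 2020 ends with Thursday February 27, 2020.
Last Thursday of March 2020: March 26, 2020.
Last Thursday of April 2020: April 30, 2020.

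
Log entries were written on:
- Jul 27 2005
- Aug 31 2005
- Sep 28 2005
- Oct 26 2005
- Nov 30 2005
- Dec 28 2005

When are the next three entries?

Jan 25 2006, Feb 22 2006, Mar 29 2006

These are Wednesdays with 35, 28, 28, 35, 28-day gaps.
Each is the final Wednesday of its month — Aug 31 2005 is past the 28th, so '4th Wednesday' doesn't fit.
January 2006 ends with Wednesday Jan 25 2006.
February 2006 ends with Wednesday Feb 22 2006.
Last Wednesday of March 2006: Mar 29 2006.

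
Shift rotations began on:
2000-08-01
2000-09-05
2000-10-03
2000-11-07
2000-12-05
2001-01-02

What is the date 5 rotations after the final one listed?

2001-06-05

All dates are Tuesdays, 35, 28, 35, 28, 28 days apart.
Specifically, the 1st Tuesday of each month.
1st Tuesday of February 2001: 2001-02-06.
March 2001 — 1st Tuesday is 2001-03-06.
1st Tuesday of April 2001: 2001-04-03.
1st Tuesday of May 2001: 2001-05-01.
1st Tuesday of June 2001: 2001-06-05.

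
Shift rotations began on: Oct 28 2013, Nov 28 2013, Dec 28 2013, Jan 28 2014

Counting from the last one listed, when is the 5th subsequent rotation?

Jun 28 2014

The day-of-month is always 28 (31, 30, 31 days between events).
So this recurs on the 28th of each month.
Next: February 2014 → Feb 28 2014.
March 2014: Mar 28 2014.
Next: April 2014 → Apr 28 2014.
May 2014: May 28 2014.
June 2014: Jun 28 2014.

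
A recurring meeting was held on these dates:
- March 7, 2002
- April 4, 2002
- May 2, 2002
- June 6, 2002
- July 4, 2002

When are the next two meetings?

Gaps: 28, 28, 35, 28 days — a mix of 28 and 35. Every date is a Thursday.
Each is the 1st Thursday of its month.
August 2002 — 1st Thursday is August 1, 2002.
1st Thursday of September 2002: September 5, 2002.

August 1, 2002; September 5, 2002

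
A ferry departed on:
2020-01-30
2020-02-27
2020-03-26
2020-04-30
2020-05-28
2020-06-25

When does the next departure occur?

2020-07-30

All Thursdays; the gaps (28, 28, 35, 28, 28) vary with month length.
This is the last Thursday of each month.
Last Thursday of July 2020: 2020-07-30.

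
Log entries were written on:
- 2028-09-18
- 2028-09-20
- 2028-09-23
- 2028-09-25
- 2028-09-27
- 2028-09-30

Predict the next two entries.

2028-10-02, 2028-10-04

Every event lands on a Monday or Wednesday or Saturday (gaps cycle 2, 3, 2, 2, 3).
So the schedule is: every Monday, Wednesday and Saturday.
Next Monday: 2028-10-02.
Next Wednesday: 2028-10-04.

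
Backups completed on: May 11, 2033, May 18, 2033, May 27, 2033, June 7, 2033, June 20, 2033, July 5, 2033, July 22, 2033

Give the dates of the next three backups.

Gaps: 7, 9, 11, 13, 15, 17 days — each gap is 2 larger than the previous one.
Next gap: 19 days. July 22, 2033 + 19 days = August 10, 2033.
Next gap: 21 days. August 10, 2033 + 21 days = August 31, 2033.
Next gap: 23 days. August 31, 2033 + 23 days = September 23, 2033.

August 10, 2033; August 31, 2033; September 23, 2033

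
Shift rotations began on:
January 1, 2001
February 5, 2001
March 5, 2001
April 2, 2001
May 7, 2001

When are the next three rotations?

Gaps: 35, 28, 28, 35 days — a mix of 28 and 35. Every date is a Monday.
Each is the 1st Monday of its month.
1st Monday of June 2001: June 4, 2001.
July 2001 — 1st Monday is July 2, 2001.
August 2001 — 1st Monday is August 6, 2001.

June 4, 2001; July 2, 2001; August 6, 2001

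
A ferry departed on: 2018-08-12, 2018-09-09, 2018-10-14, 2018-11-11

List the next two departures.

2018-12-09, 2019-01-13

Gaps: 28, 35, 28 days — a mix of 28 and 35. Every date is a Sunday.
Each is the 2nd Sunday of its month.
2nd Sunday of December 2018: 2018-12-09.
2nd Sunday of January 2019: 2019-01-13.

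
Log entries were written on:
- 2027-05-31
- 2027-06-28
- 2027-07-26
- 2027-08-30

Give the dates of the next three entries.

2027-09-27, 2027-10-25, 2027-11-29

All Mondays; the gaps (28, 28, 35) vary with month length.
This is the last Monday of each month.
Last Monday of September 2027: 2027-09-27.
October 2027 ends with Monday 2027-10-25.
November 2027 ends with Monday 2027-11-29.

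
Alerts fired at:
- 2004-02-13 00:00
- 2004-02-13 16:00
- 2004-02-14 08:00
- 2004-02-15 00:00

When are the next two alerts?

The interval is a steady 16 hours (16, 16, 16).
2004-02-15 00:00 + 16 h = 2004-02-15 16:00.
2004-02-15 16:00 + 16 h = 2004-02-16 08:00.

2004-02-15 16:00, 2004-02-16 08:00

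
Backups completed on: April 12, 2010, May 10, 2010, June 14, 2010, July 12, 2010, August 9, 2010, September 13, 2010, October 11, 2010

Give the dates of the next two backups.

These are Mondays at 28- or 35-day spacing (28, 35, 28, 28, 35, 28).
The pattern: 2nd Monday of the month.
2nd Monday of November 2010: November 8, 2010.
December 2010 — 2nd Monday is December 13, 2010.

November 8, 2010; December 13, 2010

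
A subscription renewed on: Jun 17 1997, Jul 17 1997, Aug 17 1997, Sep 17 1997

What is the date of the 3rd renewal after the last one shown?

The day-of-month is always 17 (30, 31, 31 days between events).
So this recurs on the 17th of each month.
October 1997: Oct 17 1997.
Next: November 1997 → Nov 17 1997.
December 1997: Dec 17 1997.

Dec 17 1997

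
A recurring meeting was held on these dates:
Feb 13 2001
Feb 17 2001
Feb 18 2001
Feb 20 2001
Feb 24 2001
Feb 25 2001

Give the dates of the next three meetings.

Feb 27 2001, Mar 3 2001, Mar 4 2001

Gaps: 4, 1, 2, 4, 1 days — not constant, but cyclic with period 3.
The events fall on every Tuesday, Saturday and Sunday.
Next Tuesday: Feb 27 2001.
The following Saturday is Mar 3 2001.
Next Sunday: Mar 4 2001.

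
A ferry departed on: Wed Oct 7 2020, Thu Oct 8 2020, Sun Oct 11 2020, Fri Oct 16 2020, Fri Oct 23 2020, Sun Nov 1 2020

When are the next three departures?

Thu Nov 12 2020, Wed Nov 25 2020, Thu Dec 10 2020

Gaps: 1, 3, 5, 7, 9 days — each gap is 2 larger than the previous one.
Next gap: 11 days. Sun Nov 1 2020 + 11 days = Thu Nov 12 2020.
Next gap: 13 days. Thu Nov 12 2020 + 13 days = Wed Nov 25 2020.
Next gap: 15 days. Wed Nov 25 2020 + 15 days = Thu Dec 10 2020.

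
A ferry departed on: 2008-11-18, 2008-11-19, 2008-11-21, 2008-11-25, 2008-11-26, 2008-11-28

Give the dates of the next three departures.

2008-12-02, 2008-12-03, 2008-12-05

Every event lands on a Tuesday or Wednesday or Friday (gaps cycle 1, 2, 4, 1, 2).
So the schedule is: every Tuesday, Wednesday and Friday.
The following Tuesday is 2008-12-02.
Next Wednesday: 2008-12-03.
The following Friday is 2008-12-05.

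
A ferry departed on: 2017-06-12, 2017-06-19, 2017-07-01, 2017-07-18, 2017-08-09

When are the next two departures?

2017-09-05, 2017-10-07

Gaps: 7, 12, 17, 22 days — each gap is 5 larger than the previous one.
Next gap: 27 days. 2017-08-09 + 27 days = 2017-09-05.
Next gap: 32 days. 2017-09-05 + 32 days = 2017-10-07.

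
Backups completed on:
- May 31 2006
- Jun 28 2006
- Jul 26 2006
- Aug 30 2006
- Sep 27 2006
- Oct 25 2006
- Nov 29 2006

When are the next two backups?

Dec 27 2006, Jan 31 2007

These are Wednesdays with 28, 28, 35, 28, 28, 35-day gaps.
Each is the final Wednesday of its month — May 31 2006 is past the 28th, so '4th Wednesday' doesn't fit.
Last Wednesday of December 2006: Dec 27 2006.
January 2007 ends with Wednesday Jan 31 2007.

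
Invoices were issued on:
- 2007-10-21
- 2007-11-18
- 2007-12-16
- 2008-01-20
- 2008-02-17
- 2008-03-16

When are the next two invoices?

2008-04-20, 2008-05-18

These are Sundays at 28- or 35-day spacing (28, 28, 35, 28, 28).
The pattern: 3rd Sunday of the month.
April 2008 — 3rd Sunday is 2008-04-20.
May 2008 — 3rd Sunday is 2008-05-18.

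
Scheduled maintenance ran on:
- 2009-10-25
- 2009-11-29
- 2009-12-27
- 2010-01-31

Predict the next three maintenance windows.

These are Sundays with 35, 28, 35-day gaps.
Each is the final Sunday of its month — 2009-11-29 is past the 28th, so '4th Sunday' doesn't fit.
Last Sunday of February 2010: 2010-02-28.
Last Sunday of March 2010: 2010-03-28.
April 2010 ends with Sunday 2010-04-25.

2010-02-28, 2010-03-28, 2010-04-25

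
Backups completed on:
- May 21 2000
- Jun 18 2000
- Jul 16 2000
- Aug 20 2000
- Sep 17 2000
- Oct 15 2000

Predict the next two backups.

Nov 19 2000, Dec 17 2000

These are Sundays at 28- or 35-day spacing (28, 28, 35, 28, 28).
The pattern: 3rd Sunday of the month.
November 2000 — 3rd Sunday is Nov 19 2000.
3rd Sunday of December 2000: Dec 17 2000.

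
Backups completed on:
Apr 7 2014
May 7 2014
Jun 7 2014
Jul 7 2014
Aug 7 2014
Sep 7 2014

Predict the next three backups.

Each date is the 7th; the gaps (30, 31, 30, 31, 31) track the month lengths.
The rule is the 7th of each month.
Next: October 2014 → Oct 7 2014.
November 2014: Nov 7 2014.
December 2014: Dec 7 2014.

Oct 7 2014, Nov 7 2014, Dec 7 2014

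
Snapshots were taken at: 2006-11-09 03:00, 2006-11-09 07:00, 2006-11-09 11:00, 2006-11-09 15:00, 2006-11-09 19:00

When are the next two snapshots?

2006-11-09 23:00, 2006-11-10 03:00

The interval is a steady 4 hours (4, 4, 4, 4).
2006-11-09 19:00 + 4 h = 2006-11-09 23:00.
2006-11-09 23:00 + 4 h = 2006-11-10 03:00.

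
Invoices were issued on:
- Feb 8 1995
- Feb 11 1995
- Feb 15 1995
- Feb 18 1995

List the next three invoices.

Gaps: 3, 4, 3 days — not constant, but cyclic with period 2.
The events fall on every Wednesday and Saturday.
The following Wednesday is Feb 22 1995.
The following Saturday is Feb 25 1995.
The following Wednesday is Mar 1 1995.

Feb 22 1995, Feb 25 1995, Mar 1 1995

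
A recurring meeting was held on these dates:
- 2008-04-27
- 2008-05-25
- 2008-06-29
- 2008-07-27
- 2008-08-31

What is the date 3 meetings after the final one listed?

All Sundays; the gaps (28, 35, 28, 35) vary with month length.
This is the last Sunday of each month.
Last Sunday of September 2008: 2008-09-28.
October 2008 ends with Sunday 2008-10-26.
November 2008 ends with Sunday 2008-11-30.

2008-11-30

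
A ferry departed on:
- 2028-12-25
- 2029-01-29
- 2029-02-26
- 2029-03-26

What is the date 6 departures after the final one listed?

Every date is a Monday; gaps 35, 28, 28 days.
Each is the last Monday of its month (at least one falls on the 29th or later, ruling out '4th Monday').
April 2029 ends with Monday 2029-04-30.
Last Monday of May 2029: 2029-05-28.
June 2029 ends with Monday 2029-06-25.
July 2029 ends with Monday 2029-07-30.
Last Monday of August 2029: 2029-08-27.
September 2029 ends with Monday 2029-09-24.

2029-09-24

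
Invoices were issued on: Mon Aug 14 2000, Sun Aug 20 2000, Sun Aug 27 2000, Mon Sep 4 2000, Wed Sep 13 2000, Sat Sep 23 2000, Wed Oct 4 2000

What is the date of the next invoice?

Mon Oct 16 2000

The spacing grows by 1 each time: 6, 7, 8, 9, 10, 11 days.
Next gap: 12 days. Wed Oct 4 2000 + 12 days = Mon Oct 16 2000.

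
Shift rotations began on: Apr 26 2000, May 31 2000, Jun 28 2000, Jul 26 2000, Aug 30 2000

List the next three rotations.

Sep 27 2000, Oct 25 2000, Nov 29 2000

These are Wednesdays with 35, 28, 28, 35-day gaps.
Each is the final Wednesday of its month — May 31 2000 is past the 28th, so '4th Wednesday' doesn't fit.
September 2000 ends with Wednesday Sep 27 2000.
October 2000 ends with Wednesday Oct 25 2000.
November 2000 ends with Wednesday Nov 29 2000.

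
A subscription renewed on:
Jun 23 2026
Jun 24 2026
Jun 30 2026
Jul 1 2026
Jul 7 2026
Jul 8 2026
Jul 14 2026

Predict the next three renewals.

Every event lands on a Tuesday or Wednesday (gaps cycle 1, 6, 1, 6, 1, 6).
So the schedule is: every Tuesday and Wednesday.
The following Wednesday is Jul 15 2026.
Next Tuesday: Jul 21 2026.
The following Wednesday is Jul 22 2026.

Jul 15 2026, Jul 21 2026, Jul 22 2026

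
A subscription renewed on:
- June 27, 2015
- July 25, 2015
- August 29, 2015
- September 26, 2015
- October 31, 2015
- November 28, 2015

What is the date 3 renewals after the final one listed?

February 27, 2016

All Saturdays; the gaps (28, 35, 28, 35, 28) vary with month length.
This is the last Saturday of each month.
Last Saturday of December 2015: December 26, 2015.
Last Saturday of January 2016: January 30, 2016.
February 2016 ends with Saturday February 27, 2016.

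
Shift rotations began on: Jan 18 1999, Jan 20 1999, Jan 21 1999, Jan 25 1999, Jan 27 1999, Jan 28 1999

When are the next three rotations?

Feb 1 1999, Feb 3 1999, Feb 4 1999

The gap pattern 2, 1, 4, 2, 1 repeats every 3 events.
These are the Mondays, Wednesdays and Thursdays of each week.
Next Monday: Feb 1 1999.
Next Wednesday: Feb 3 1999.
Next Thursday: Feb 4 1999.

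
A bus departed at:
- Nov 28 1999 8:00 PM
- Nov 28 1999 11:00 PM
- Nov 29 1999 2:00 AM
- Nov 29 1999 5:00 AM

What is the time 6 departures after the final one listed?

Nov 29 1999 11:00 PM

Spacing: 3, 3, 3 h — constant 3 h.
Nov 29 1999 5:00 AM + 3 h = Nov 29 1999 8:00 AM.
Nov 29 1999 8:00 AM + 3 h = Nov 29 1999 11:00 AM.
Nov 29 1999 11:00 AM + 3 h = Nov 29 1999 2:00 PM.
Nov 29 1999 2:00 PM + 3 h = Nov 29 1999 5:00 PM.
Nov 29 1999 5:00 PM + 3 h = Nov 29 1999 8:00 PM.
Nov 29 1999 8:00 PM + 3 h = Nov 29 1999 11:00 PM.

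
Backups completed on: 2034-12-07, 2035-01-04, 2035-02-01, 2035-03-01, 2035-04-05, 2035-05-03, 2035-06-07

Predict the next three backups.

Gaps: 28, 28, 28, 35, 28, 35 days — a mix of 28 and 35. Every date is a Thursday.
Each is the 1st Thursday of its month.
1st Thursday of July 2035: 2035-07-05.
1st Thursday of August 2035: 2035-08-02.
September 2035 — 1st Thursday is 2035-09-06.

2035-07-05, 2035-08-02, 2035-09-06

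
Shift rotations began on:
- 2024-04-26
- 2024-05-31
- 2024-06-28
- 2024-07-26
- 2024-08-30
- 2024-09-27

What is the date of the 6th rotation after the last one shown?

2025-03-28

Every date is a Friday; gaps 35, 28, 28, 35, 28 days.
Each is the last Friday of its month (at least one falls on the 29th or later, ruling out '4th Friday').
Last Friday of October 2024: 2024-10-25.
November 2024 ends with Friday 2024-11-29.
December 2024 ends with Friday 2024-12-27.
January 2025 ends with Friday 2025-01-31.
Last Friday of February 2025: 2025-02-28.
March 2025 ends with Friday 2025-03-28.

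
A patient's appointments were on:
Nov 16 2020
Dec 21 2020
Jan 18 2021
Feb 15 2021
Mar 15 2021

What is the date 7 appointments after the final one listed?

All dates are Mondays, 35, 28, 28, 28 days apart.
Specifically, the 3rd Monday of each month.
3rd Monday of April 2021: Apr 19 2021.
3rd Monday of May 2021: May 17 2021.
June 2021 — 3rd Monday is Jun 21 2021.
3rd Monday of July 2021: Jul 19 2021.
3rd Monday of August 2021: Aug 16 2021.
3rd Monday of September 2021: Sep 20 2021.
October 2021 — 3rd Monday is Oct 18 2021.

Oct 18 2021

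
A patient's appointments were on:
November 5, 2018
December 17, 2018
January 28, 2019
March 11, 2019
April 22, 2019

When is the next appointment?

The spacing is 42, 42, 42, 42 days — always 42 days.
April 22, 2019 + 42 days = June 3, 2019.

June 3, 2019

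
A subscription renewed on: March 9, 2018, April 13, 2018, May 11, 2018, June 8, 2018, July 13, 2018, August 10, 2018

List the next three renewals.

September 14, 2018; October 12, 2018; November 9, 2018

All dates are Fridays, 35, 28, 28, 35, 28 days apart.
Specifically, the 2nd Friday of each month.
2nd Friday of September 2018: September 14, 2018.
October 2018 — 2nd Friday is October 12, 2018.
2nd Friday of November 2018: November 9, 2018.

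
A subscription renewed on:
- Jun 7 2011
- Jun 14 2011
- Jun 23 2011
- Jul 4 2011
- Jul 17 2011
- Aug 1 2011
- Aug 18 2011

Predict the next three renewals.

Intervals are 7, 9, 11, 13, 15, 17 days — an arithmetic progression with common difference 2.
Next gap: 19 days. Aug 18 2011 + 19 days = Sep 6 2011.
Next gap: 21 days. Sep 6 2011 + 21 days = Sep 27 2011.
Next gap: 23 days. Sep 27 2011 + 23 days = Oct 20 2011.

Sep 6 2011, Sep 27 2011, Oct 20 2011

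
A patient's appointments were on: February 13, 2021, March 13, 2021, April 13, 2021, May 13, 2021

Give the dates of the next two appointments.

Each date is the 13th; the gaps (28, 31, 30) track the month lengths.
The rule is the 13th of each month.
Next: June 2021 → June 13, 2021.
July 2021: July 13, 2021.

June 13, 2021; July 13, 2021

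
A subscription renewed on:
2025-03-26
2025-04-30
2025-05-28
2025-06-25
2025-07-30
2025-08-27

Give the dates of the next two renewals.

2025-09-24, 2025-10-29

All Wednesdays; the gaps (35, 28, 28, 35, 28) vary with month length.
This is the last Wednesday of each month.
Last Wednesday of September 2025: 2025-09-24.
October 2025 ends with Wednesday 2025-10-29.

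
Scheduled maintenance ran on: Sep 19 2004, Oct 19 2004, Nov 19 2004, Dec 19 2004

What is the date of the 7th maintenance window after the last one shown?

Jul 19 2005

Each date is the 19th; the gaps (30, 31, 30) track the month lengths.
The rule is the 19th of each month.
Next: January 2005 → Jan 19 2005.
February 2005: Feb 19 2005.
March 2005: Mar 19 2005.
Next: April 2005 → Apr 19 2005.
Next: May 2005 → May 19 2005.
Next: June 2005 → Jun 19 2005.
July 2005: Jul 19 2005.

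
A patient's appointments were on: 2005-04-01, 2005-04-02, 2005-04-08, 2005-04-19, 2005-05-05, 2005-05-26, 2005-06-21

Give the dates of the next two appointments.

Intervals are 1, 6, 11, 16, 21, 26 days — an arithmetic progression with common difference 5.
Next gap: 31 days. 2005-06-21 + 31 days = 2005-07-22.
Next gap: 36 days. 2005-07-22 + 36 days = 2005-08-27.

2005-07-22, 2005-08-27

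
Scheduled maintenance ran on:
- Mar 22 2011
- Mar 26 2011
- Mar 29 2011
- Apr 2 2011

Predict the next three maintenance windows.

Apr 5 2011, Apr 9 2011, Apr 12 2011

Every event lands on a Tuesday or Saturday (gaps cycle 4, 3, 4).
So the schedule is: every Tuesday and Saturday.
The following Tuesday is Apr 5 2011.
The following Saturday is Apr 9 2011.
The following Tuesday is Apr 12 2011.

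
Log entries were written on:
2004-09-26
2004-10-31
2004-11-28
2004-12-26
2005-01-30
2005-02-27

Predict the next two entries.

2005-03-27, 2005-04-24

All Sundays; the gaps (35, 28, 28, 35, 28) vary with month length.
This is the last Sunday of each month.
March 2005 ends with Sunday 2005-03-27.
Last Sunday of April 2005: 2005-04-24.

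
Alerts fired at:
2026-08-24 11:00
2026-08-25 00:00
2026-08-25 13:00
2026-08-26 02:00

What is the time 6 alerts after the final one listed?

2026-08-29 08:00

Spacing: 13, 13, 13 h — constant 13 h.
2026-08-26 02:00 + 13 h = 2026-08-26 15:00.
2026-08-26 15:00 + 13 h = 2026-08-27 04:00.
2026-08-27 04:00 + 13 h = 2026-08-27 17:00.
2026-08-27 17:00 + 13 h = 2026-08-28 06:00.
2026-08-28 06:00 + 13 h = 2026-08-28 19:00.
2026-08-28 19:00 + 13 h = 2026-08-29 08:00.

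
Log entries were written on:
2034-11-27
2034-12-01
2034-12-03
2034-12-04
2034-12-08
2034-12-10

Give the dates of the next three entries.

2034-12-11, 2034-12-15, 2034-12-17

Every event lands on a Monday or Friday or Sunday (gaps cycle 4, 2, 1, 4, 2).
So the schedule is: every Monday, Friday and Sunday.
Next Monday: 2034-12-11.
Next Friday: 2034-12-15.
Next Sunday: 2034-12-17.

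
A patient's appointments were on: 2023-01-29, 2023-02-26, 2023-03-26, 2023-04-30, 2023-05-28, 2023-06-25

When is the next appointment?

2023-07-30

All Sundays; the gaps (28, 28, 35, 28, 28) vary with month length.
This is the last Sunday of each month.
July 2023 ends with Sunday 2023-07-30.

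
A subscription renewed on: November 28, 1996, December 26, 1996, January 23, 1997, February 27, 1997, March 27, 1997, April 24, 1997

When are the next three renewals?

May 22, 1997; June 26, 1997; July 24, 1997

These are Thursdays at 28- or 35-day spacing (28, 28, 35, 28, 28).
The pattern: 4th Thursday of the month.
4th Thursday of May 1997: May 22, 1997.
June 1997 — 4th Thursday is June 26, 1997.
July 1997 — 4th Thursday is July 24, 1997.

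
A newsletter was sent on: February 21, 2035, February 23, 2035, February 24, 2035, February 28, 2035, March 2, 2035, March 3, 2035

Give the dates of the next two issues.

March 7, 2035; March 9, 2035

The gap pattern 2, 1, 4, 2, 1 repeats every 3 events.
These are the Wednesdays, Fridays and Saturdays of each week.
The following Wednesday is March 7, 2035.
The following Friday is March 9, 2035.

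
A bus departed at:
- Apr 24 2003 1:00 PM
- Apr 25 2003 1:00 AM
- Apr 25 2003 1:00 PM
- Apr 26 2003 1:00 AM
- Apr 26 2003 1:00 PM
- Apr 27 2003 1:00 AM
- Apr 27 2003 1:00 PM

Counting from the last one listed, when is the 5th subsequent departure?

Spacing: 12, 12, 12, 12, 12, 12 h — constant 12 h.
Apr 27 2003 1:00 PM + 12 h = Apr 28 2003 1:00 AM.
Apr 28 2003 1:00 AM + 12 h = Apr 28 2003 1:00 PM.
Apr 28 2003 1:00 PM + 12 h = Apr 29 2003 1:00 AM.
Apr 29 2003 1:00 AM + 12 h = Apr 29 2003 1:00 PM.
Apr 29 2003 1:00 PM + 12 h = Apr 30 2003 1:00 AM.

Apr 30 2003 1:00 AM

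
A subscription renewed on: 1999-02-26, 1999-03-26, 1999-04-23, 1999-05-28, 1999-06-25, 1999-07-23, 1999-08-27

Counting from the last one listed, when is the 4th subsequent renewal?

Gaps: 28, 28, 35, 28, 28, 35 days — a mix of 28 and 35. Every date is a Friday.
Each is the 4th Friday of its month.
September 1999 — 4th Friday is 1999-09-24.
October 1999 — 4th Friday is 1999-10-22.
4th Friday of November 1999: 1999-11-26.
4th Friday of December 1999: 1999-12-24.

1999-12-24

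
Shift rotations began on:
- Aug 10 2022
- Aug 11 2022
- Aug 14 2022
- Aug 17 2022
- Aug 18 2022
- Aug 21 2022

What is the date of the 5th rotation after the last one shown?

Sep 1 2022

Gaps: 1, 3, 3, 1, 3 days — not constant, but cyclic with period 3.
The events fall on every Wednesday, Thursday and Sunday.
Next Wednesday: Aug 24 2022.
The following Thursday is Aug 25 2022.
The following Sunday is Aug 28 2022.
Next Wednesday: Aug 31 2022.
Next Thursday: Sep 1 2022.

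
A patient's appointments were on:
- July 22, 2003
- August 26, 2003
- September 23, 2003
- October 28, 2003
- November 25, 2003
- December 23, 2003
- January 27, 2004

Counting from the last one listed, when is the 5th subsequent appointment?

These are Tuesdays at 28- or 35-day spacing (35, 28, 35, 28, 28, 35).
The pattern: 4th Tuesday of the month.
4th Tuesday of February 2004: February 24, 2004.
4th Tuesday of March 2004: March 23, 2004.
April 2004 — 4th Tuesday is April 27, 2004.
4th Tuesday of May 2004: May 25, 2004.
4th Tuesday of June 2004: June 22, 2004.

June 22, 2004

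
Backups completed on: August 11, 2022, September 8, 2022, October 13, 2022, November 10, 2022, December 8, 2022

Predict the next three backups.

January 12, 2023; February 9, 2023; March 9, 2023

These are Thursdays at 28- or 35-day spacing (28, 35, 28, 28).
The pattern: 2nd Thursday of the month.
January 2023 — 2nd Thursday is January 12, 2023.
February 2023 — 2nd Thursday is February 9, 2023.
2nd Thursday of March 2023: March 9, 2023.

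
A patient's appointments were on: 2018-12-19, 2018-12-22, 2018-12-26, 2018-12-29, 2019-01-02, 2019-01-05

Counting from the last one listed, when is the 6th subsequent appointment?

2019-01-26

Gaps: 3, 4, 3, 4, 3 days — not constant, but cyclic with period 2.
The events fall on every Wednesday and Saturday.
Next Wednesday: 2019-01-09.
Next Saturday: 2019-01-12.
The following Wednesday is 2019-01-16.
Next Saturday: 2019-01-19.
The following Wednesday is 2019-01-23.
The following Saturday is 2019-01-26.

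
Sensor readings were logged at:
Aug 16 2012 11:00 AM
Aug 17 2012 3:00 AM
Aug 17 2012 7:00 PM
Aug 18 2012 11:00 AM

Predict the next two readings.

Aug 19 2012 3:00 AM, Aug 19 2012 7:00 PM

Spacing: 16, 16, 16 h — constant 16 h.
Aug 18 2012 11:00 AM + 16 h = Aug 19 2012 3:00 AM.
Aug 19 2012 3:00 AM + 16 h = Aug 19 2012 7:00 PM.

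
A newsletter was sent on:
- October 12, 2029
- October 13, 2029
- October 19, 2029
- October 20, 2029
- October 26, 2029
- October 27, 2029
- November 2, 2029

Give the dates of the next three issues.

November 3, 2029; November 9, 2029; November 10, 2029

Every event lands on a Friday or Saturday (gaps cycle 1, 6, 1, 6, 1, 6).
So the schedule is: every Friday and Saturday.
Next Saturday: November 3, 2029.
The following Friday is November 9, 2029.
The following Saturday is November 10, 2029.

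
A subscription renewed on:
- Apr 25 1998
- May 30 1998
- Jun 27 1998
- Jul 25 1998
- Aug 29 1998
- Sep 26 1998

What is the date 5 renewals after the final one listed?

Feb 27 1999

These are Saturdays with 35, 28, 28, 35, 28-day gaps.
Each is the final Saturday of its month — May 30 1998 is past the 28th, so '4th Saturday' doesn't fit.
Last Saturday of October 1998: Oct 31 1998.
November 1998 ends with Saturday Nov 28 1998.
December 1998 ends with Saturday Dec 26 1998.
January 1999 ends with Saturday Jan 30 1999.
Last Saturday of February 1999: Feb 27 1999.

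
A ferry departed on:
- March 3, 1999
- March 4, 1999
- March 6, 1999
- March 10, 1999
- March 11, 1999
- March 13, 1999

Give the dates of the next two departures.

Gaps: 1, 2, 4, 1, 2 days — not constant, but cyclic with period 3.
The events fall on every Wednesday, Thursday and Saturday.
Next Wednesday: March 17, 1999.
The following Thursday is March 18, 1999.

March 17, 1999; March 18, 1999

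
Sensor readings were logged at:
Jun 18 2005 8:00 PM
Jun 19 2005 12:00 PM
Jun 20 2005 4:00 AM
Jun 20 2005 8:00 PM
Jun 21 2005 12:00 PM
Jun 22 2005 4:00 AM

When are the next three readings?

Jun 22 2005 8:00 PM, Jun 23 2005 12:00 PM, Jun 24 2005 4:00 AM

The interval is a steady 16 hours (16, 16, 16, 16, 16).
Jun 22 2005 4:00 AM + 16 h = Jun 22 2005 8:00 PM.
Jun 22 2005 8:00 PM + 16 h = Jun 23 2005 12:00 PM.
Jun 23 2005 12:00 PM + 16 h = Jun 24 2005 4:00 AM.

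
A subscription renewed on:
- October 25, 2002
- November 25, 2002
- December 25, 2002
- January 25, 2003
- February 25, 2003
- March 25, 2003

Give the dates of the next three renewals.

April 25, 2003; May 25, 2003; June 25, 2003

Each date is the 25th; the gaps (31, 30, 31, 31, 28) track the month lengths.
The rule is the 25th of each month.
Next: April 2003 → April 25, 2003.
May 2003: May 25, 2003.
June 2003: June 25, 2003.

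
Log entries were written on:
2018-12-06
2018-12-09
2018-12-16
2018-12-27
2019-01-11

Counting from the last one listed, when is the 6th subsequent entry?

The spacing grows by 4 each time: 3, 7, 11, 15 days.
Next gap: 19 days. 2019-01-11 + 19 days = 2019-01-30.
Next gap: 23 days. 2019-01-30 + 23 days = 2019-02-22.
Next gap: 27 days. 2019-02-22 + 27 days = 2019-03-21.
Next gap: 31 days. 2019-03-21 + 31 days = 2019-04-21.
Next gap: 35 days. 2019-04-21 + 35 days = 2019-05-26.
Next gap: 39 days. 2019-05-26 + 39 days = 2019-07-04.

2019-07-04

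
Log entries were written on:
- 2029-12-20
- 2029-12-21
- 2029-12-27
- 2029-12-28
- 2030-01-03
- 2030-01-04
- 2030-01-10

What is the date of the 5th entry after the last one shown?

The gap pattern 1, 6, 1, 6, 1, 6 repeats every 2 events.
These are the Thursdays and Fridays of each week.
Next Friday: 2030-01-11.
The following Thursday is 2030-01-17.
The following Friday is 2030-01-18.
The following Thursday is 2030-01-24.
Next Friday: 2030-01-25.

2030-01-25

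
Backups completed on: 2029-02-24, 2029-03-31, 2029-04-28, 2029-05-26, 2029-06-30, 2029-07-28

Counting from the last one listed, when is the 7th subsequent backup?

2030-02-23

These are Saturdays with 35, 28, 28, 35, 28-day gaps.
Each is the final Saturday of its month — 2029-03-31 is past the 28th, so '4th Saturday' doesn't fit.
August 2029 ends with Saturday 2029-08-25.
September 2029 ends with Saturday 2029-09-29.
Last Saturday of October 2029: 2029-10-27.
November 2029 ends with Saturday 2029-11-24.
Last Saturday of December 2029: 2029-12-29.
Last Saturday of January 2030: 2030-01-26.
Last Saturday of February 2030: 2030-02-23.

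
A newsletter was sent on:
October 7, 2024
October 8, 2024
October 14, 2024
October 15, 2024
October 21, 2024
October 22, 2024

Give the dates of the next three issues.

October 28, 2024; October 29, 2024; November 4, 2024

Gaps: 1, 6, 1, 6, 1 days — not constant, but cyclic with period 2.
The events fall on every Monday and Tuesday.
Next Monday: October 28, 2024.
Next Tuesday: October 29, 2024.
Next Monday: November 4, 2024.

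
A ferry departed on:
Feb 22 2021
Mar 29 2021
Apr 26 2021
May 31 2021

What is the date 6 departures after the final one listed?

Every date is a Monday; gaps 35, 28, 35 days.
Each is the last Monday of its month (at least one falls on the 29th or later, ruling out '4th Monday').
June 2021 ends with Monday Jun 28 2021.
Last Monday of July 2021: Jul 26 2021.
August 2021 ends with Monday Aug 30 2021.
September 2021 ends with Monday Sep 27 2021.
October 2021 ends with Monday Oct 25 2021.
Last Monday of November 2021: Nov 29 2021.

Nov 29 2021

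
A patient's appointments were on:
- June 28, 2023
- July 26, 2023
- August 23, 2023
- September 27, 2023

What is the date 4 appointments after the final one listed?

January 24, 2024

Gaps: 28, 28, 35 days — a mix of 28 and 35. Every date is a Wednesday.
Each is the 4th Wednesday of its month.
4th Wednesday of October 2023: October 25, 2023.
November 2023 — 4th Wednesday is November 22, 2023.
4th Wednesday of December 2023: December 27, 2023.
4th Wednesday of January 2024: January 24, 2024.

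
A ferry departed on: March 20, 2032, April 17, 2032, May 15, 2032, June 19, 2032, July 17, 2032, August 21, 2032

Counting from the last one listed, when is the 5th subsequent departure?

Gaps: 28, 28, 35, 28, 35 days — a mix of 28 and 35. Every date is a Saturday.
Each is the 3rd Saturday of its month.
3rd Saturday of September 2032: September 18, 2032.
3rd Saturday of October 2032: October 16, 2032.
3rd Saturday of November 2032: November 20, 2032.
3rd Saturday of December 2032: December 18, 2032.
3rd Saturday of January 2033: January 15, 2033.

January 15, 2033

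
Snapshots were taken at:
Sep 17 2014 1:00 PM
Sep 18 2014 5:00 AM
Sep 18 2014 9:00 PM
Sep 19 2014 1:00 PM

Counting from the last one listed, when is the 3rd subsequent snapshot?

Gaps: 16, 16, 16 hours — each event is 16 hours after the previous one.
Sep 19 2014 1:00 PM + 16 h = Sep 20 2014 5:00 AM.
Sep 20 2014 5:00 AM + 16 h = Sep 20 2014 9:00 PM.
Sep 20 2014 9:00 PM + 16 h = Sep 21 2014 1:00 PM.

Sep 21 2014 1:00 PM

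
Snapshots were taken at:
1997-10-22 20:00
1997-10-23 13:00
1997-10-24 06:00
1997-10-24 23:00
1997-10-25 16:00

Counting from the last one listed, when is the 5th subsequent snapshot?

Spacing: 17, 17, 17, 17 h — constant 17 h.
1997-10-25 16:00 + 17 h = 1997-10-26 09:00.
1997-10-26 09:00 + 17 h = 1997-10-27 02:00.
1997-10-27 02:00 + 17 h = 1997-10-27 19:00.
1997-10-27 19:00 + 17 h = 1997-10-28 12:00.
1997-10-28 12:00 + 17 h = 1997-10-29 05:00.

1997-10-29 05:00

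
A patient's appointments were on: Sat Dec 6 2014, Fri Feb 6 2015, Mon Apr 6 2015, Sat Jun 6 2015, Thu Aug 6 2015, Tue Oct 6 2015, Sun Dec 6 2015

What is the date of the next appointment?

Gaps: 62, 59, 61, 61, 61, 61 days — not constant. Every event is on the 6th of the month.
Pattern: the 6th of every 2 months.
February 2016: Sat Feb 6 2016.

Sat Feb 6 2016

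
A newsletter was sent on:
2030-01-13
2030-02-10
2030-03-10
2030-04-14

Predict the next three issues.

These are Sundays at 28- or 35-day spacing (28, 28, 35).
The pattern: 2nd Sunday of the month.
2nd Sunday of May 2030: 2030-05-12.
June 2030 — 2nd Sunday is 2030-06-09.
2nd Sunday of July 2030: 2030-07-14.

2030-05-12, 2030-06-09, 2030-07-14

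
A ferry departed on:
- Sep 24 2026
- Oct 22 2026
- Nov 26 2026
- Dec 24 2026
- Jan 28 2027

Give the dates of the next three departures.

Gaps: 28, 35, 28, 35 days — a mix of 28 and 35. Every date is a Thursday.
Each is the 4th Thursday of its month.
4th Thursday of February 2027: Feb 25 2027.
4th Thursday of March 2027: Mar 25 2027.
April 2027 — 4th Thursday is Apr 22 2027.

Feb 25 2027, Mar 25 2027, Apr 22 2027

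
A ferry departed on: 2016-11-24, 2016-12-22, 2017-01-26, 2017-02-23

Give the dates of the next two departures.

2017-03-23, 2017-04-27

Gaps: 28, 35, 28 days — a mix of 28 and 35. Every date is a Thursday.
Each is the 4th Thursday of its month.
March 2017 — 4th Thursday is 2017-03-23.
April 2017 — 4th Thursday is 2017-04-27.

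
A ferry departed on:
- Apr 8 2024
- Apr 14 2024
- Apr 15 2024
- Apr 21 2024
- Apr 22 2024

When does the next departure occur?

Apr 28 2024

The gap pattern 6, 1, 6, 1 repeats every 2 events.
These are the Mondays and Sundays of each week.
Next Sunday: Apr 28 2024.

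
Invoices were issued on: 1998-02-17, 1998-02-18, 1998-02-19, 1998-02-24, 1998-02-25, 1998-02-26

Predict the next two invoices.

1998-03-03, 1998-03-04

Every event lands on a Tuesday or Wednesday or Thursday (gaps cycle 1, 1, 5, 1, 1).
So the schedule is: every Tuesday, Wednesday and Thursday.
Next Tuesday: 1998-03-03.
The following Wednesday is 1998-03-04.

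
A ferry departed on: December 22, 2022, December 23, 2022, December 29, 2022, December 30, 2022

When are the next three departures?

January 5, 2023; January 6, 2023; January 12, 2023

Every event lands on a Thursday or Friday (gaps cycle 1, 6, 1).
So the schedule is: every Thursday and Friday.
Next Thursday: January 5, 2023.
The following Friday is January 6, 2023.
Next Thursday: January 12, 2023.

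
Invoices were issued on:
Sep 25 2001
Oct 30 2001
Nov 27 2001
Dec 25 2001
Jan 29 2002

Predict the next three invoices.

Every date is a Tuesday; gaps 35, 28, 28, 35 days.
Each is the last Tuesday of its month (at least one falls on the 29th or later, ruling out '4th Tuesday').
Last Tuesday of February 2002: Feb 26 2002.
Last Tuesday of March 2002: Mar 26 2002.
Last Tuesday of April 2002: Apr 30 2002.

Feb 26 2002, Mar 26 2002, Apr 30 2002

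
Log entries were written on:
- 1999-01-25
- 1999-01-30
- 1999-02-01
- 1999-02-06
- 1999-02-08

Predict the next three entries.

Gaps: 5, 2, 5, 2 days — not constant, but cyclic with period 2.
The events fall on every Monday and Saturday.
Next Saturday: 1999-02-13.
The following Monday is 1999-02-15.
Next Saturday: 1999-02-20.

1999-02-13, 1999-02-15, 1999-02-20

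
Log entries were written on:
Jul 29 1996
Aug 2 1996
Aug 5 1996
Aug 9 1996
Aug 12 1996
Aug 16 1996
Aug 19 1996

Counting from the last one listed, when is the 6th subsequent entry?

Every event lands on a Monday or Friday (gaps cycle 4, 3, 4, 3, 4, 3).
So the schedule is: every Monday and Friday.
The following Friday is Aug 23 1996.
Next Monday: Aug 26 1996.
Next Friday: Aug 30 1996.
The following Monday is Sep 2 1996.
Next Friday: Sep 6 1996.
The following Monday is Sep 9 1996.

Sep 9 1996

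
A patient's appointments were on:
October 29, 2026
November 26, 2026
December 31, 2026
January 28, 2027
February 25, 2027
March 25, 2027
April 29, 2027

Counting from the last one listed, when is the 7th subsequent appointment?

Every date is a Thursday; gaps 28, 35, 28, 28, 28, 35 days.
Each is the last Thursday of its month (at least one falls on the 29th or later, ruling out '4th Thursday').
May 2027 ends with Thursday May 27, 2027.
June 2027 ends with Thursday June 24, 2027.
Last Thursday of July 2027: July 29, 2027.
August 2027 ends with Thursday August 26, 2027.
Last Thursday of September 2027: September 30, 2027.
October 2027 ends with Thursday October 28, 2027.
Last Thursday of November 2027: November 25, 2027.

November 25, 2027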